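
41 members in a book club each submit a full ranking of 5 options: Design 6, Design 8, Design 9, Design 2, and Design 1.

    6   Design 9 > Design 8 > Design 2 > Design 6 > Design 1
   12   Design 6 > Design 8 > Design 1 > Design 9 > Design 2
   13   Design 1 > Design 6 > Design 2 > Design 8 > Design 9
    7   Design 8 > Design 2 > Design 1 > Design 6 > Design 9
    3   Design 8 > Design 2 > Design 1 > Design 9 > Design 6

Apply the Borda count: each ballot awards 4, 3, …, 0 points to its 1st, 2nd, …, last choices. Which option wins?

Design 8

Borda scores:
  Design 6: 6·1 + 12·4 + 13·3 + 7·1 + 3·0 = 100
  Design 8: 6·3 + 12·3 + 13·1 + 7·4 + 3·4 = 107
  Design 9: 6·4 + 12·1 + 13·0 + 7·0 + 3·1 = 39
  Design 2: 6·2 + 12·0 + 13·2 + 7·3 + 3·3 = 68
  Design 1: 6·0 + 12·2 + 13·4 + 7·2 + 3·2 = 96
Design 8 has the highest total.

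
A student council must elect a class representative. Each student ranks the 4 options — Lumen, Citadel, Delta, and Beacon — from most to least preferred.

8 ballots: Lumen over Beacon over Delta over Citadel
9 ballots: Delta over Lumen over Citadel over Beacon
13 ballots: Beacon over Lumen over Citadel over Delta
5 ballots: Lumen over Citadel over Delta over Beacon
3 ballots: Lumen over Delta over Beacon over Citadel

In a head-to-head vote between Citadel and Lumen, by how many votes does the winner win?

Ballots ranking Citadel above Lumen: 0.
Ballots ranking Lumen above Citadel: 8+9+13+5+3 = 38.
Lumen wins 38–0, a margin of 38.

38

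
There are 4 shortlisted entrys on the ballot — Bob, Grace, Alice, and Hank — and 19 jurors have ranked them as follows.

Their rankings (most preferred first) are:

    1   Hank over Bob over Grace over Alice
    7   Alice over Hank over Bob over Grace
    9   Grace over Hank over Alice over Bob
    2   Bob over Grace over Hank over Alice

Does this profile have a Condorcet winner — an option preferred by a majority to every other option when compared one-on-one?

No

Head-to-head results (19 voters total):
Bob vs Grace: Bob wins 10–9.
Bob vs Alice: Alice wins 16–3.
Bob vs Hank: Hank wins 17–2.
Grace vs Alice: Grace wins 12–7.
Grace vs Hank: Grace wins 11–8.
Alice vs Hank: Hank wins 12–7.
No candidate beats all others: Bob beats Grace beats Alice beats Bob, a majority cycle.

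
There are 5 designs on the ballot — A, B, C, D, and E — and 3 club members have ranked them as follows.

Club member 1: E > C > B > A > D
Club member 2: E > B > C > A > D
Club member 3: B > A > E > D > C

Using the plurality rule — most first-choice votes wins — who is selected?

First-place vote totals:
  A: 0
  B: 1
  C: 0
  D: 0
  E: 2
E has the most first-place votes.

E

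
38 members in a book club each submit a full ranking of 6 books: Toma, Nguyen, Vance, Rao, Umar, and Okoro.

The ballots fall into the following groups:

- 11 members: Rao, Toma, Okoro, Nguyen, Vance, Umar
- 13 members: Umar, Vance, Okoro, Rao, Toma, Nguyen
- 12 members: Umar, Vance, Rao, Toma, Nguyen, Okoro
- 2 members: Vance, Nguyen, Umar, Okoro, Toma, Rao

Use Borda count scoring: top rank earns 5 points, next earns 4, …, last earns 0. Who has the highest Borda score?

Umar

Borda scores:
  Toma: 11·4 + 13·1 + 12·2 + 2·1 = 83
  Nguyen: 11·2 + 13·0 + 12·1 + 2·4 = 42
  Vance: 11·1 + 13·4 + 12·4 + 2·5 = 121
  Rao: 11·5 + 13·2 + 12·3 + 2·0 = 117
  Umar: 11·0 + 13·5 + 12·5 + 2·3 = 131
  Okoro: 11·3 + 13·3 + 12·0 + 2·2 = 76
Umar has the highest total.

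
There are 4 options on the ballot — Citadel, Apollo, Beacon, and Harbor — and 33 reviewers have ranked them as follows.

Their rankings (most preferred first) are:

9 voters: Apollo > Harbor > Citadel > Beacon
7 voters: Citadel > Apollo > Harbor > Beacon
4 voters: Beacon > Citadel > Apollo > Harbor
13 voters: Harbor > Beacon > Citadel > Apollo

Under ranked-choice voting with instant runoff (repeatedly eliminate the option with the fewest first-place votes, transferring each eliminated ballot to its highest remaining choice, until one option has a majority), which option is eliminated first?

Beacon

Round 1: Harbor 13, Apollo 9, Citadel 7, Beacon 4. Beacon has the fewest and is eliminated.
Round 2: Harbor 13, Citadel 11, Apollo 9. Apollo has the fewest and is eliminated.
Round 3: Harbor 22, Citadel 11. Harbor has a majority.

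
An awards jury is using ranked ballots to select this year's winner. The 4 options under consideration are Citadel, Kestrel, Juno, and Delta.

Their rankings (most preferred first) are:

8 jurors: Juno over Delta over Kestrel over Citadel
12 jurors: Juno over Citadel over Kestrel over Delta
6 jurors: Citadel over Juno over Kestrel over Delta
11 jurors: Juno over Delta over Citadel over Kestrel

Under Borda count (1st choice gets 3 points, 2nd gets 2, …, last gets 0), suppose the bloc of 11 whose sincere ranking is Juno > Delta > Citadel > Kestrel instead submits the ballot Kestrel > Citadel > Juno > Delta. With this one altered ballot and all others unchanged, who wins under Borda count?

Juno

Borda totals with the altered ballot: Citadel 64, Kestrel 59, Juno 83, Delta 16.
The winner is unchanged: still Juno.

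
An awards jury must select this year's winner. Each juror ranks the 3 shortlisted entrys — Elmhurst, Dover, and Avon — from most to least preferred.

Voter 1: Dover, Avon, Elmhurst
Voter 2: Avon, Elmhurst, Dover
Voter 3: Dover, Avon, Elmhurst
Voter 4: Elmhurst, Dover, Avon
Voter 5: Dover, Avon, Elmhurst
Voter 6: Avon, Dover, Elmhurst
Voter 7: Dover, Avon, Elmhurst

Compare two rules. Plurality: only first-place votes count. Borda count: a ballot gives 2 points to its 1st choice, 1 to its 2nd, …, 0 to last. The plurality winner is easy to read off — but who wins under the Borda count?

Plurality first-place counts: Elmhurst 1, Dover 4, Avon 2 → Dover.
Borda totals: Elmhurst 3, Dover 10, Avon 8 → Dover.

Dover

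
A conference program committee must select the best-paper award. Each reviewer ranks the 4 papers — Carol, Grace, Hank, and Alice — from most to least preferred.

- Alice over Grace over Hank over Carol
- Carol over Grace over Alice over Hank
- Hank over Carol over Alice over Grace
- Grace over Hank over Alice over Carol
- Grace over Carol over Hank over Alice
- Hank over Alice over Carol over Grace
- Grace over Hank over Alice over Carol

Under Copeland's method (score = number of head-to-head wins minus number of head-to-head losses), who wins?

Grace

Pairwise results:
  Carol vs Grace: Grace wins 4–3.
  Carol vs Hank: Hank wins 5–2.
  Carol vs Alice: Alice wins 4–3.
  Grace vs Hank: Grace wins 5–2.
  Grace vs Alice: Grace wins 4–3.
  Hank vs Alice: Hank wins 5–2.
Copeland scores (wins − losses):
  Carol: 0 − 3 = -3
  Grace: 3 − 0 = 3
  Hank: 2 − 1 = 1
  Alice: 1 − 2 = -1
Grace has the best Copeland score.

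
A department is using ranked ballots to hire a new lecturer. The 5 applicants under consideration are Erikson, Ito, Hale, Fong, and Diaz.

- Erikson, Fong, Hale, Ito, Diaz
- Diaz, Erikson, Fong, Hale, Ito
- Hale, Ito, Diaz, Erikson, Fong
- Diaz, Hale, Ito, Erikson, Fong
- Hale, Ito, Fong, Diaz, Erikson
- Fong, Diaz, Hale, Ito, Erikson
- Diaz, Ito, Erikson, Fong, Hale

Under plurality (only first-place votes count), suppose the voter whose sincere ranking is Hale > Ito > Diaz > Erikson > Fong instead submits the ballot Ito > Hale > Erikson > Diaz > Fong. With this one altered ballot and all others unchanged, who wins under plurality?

First-place totals with the altered ballot: Erikson 1, Ito 1, Hale 1, Fong 1, Diaz 3.
The winner is unchanged: still Diaz.

Diaz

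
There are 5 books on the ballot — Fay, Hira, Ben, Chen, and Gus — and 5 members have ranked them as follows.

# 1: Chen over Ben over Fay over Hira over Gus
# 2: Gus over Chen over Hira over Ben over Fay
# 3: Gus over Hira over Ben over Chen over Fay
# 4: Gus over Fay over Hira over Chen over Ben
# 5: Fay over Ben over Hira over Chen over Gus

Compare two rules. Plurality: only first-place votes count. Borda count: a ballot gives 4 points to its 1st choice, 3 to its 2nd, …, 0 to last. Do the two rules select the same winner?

Yes

Plurality first-place counts: Fay 1, Hira 0, Ben 0, Chen 1, Gus 3 → Gus.
Borda totals: Fay 9, Hira 10, Ben 9, Chen 10, Gus 12 → Gus.
The two rules agree on Gus.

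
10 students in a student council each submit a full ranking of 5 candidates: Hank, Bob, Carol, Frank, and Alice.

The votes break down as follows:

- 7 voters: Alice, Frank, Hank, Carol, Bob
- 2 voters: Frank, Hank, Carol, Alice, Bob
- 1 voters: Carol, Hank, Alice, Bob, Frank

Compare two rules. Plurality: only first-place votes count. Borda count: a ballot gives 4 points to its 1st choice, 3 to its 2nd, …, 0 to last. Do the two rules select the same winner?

Plurality first-place counts: Hank 0, Bob 0, Carol 1, Frank 2, Alice 7 → Alice.
Borda totals: Hank 23, Bob 1, Carol 15, Frank 29, Alice 32 → Alice.
The two rules agree on Alice.

Yes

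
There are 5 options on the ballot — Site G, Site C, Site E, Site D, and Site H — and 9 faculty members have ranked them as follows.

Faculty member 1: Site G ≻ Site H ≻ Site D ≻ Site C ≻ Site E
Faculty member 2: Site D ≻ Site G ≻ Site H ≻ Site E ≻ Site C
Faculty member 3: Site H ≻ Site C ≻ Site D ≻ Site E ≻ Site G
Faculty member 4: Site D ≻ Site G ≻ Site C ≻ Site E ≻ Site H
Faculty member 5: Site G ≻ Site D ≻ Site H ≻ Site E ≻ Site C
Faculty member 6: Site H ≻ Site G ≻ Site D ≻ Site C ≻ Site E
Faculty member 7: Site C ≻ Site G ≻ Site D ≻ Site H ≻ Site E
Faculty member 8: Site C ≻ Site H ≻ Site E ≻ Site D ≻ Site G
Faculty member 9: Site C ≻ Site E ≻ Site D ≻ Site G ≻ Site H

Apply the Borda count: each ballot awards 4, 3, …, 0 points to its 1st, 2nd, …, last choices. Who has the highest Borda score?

Borda scores:
  Site G: 4 + 3 + 0 + 3 + 4 + 3 + 3 + 0 + 1 = 21
  Site C: 1 + 0 + 3 + 2 + 0 + 1 + 4 + 4 + 4 = 19
  Site E: 0 + 1 + 1 + 1 + 1 + 0 + 0 + 2 + 3 = 9
  Site D: 2 + 4 + 2 + 4 + 3 + 2 + 2 + 1 + 2 = 22
  Site H: 3 + 2 + 4 + 0 + 2 + 4 + 1 + 3 + 0 = 19
Site D has the highest total.

Site D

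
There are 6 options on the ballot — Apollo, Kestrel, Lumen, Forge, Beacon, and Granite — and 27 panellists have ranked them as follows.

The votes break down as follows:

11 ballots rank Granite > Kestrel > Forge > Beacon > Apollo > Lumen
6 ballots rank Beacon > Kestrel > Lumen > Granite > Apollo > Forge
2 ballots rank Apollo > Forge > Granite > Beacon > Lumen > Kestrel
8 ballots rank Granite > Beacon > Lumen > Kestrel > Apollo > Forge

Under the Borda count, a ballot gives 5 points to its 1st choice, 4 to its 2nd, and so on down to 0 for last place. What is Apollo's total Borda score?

35

Borda scores:
  Apollo: 11·1 + 6·1 + 2·5 + 8·1 = 35
  Kestrel: 11·4 + 6·4 + 2·0 + 8·2 = 84
  Lumen: 11·0 + 6·3 + 2·1 + 8·3 = 44
  Forge: 11·3 + 6·0 + 2·4 + 8·0 = 41
  Beacon: 11·2 + 6·5 + 2·2 + 8·4 = 88
  Granite: 11·5 + 6·2 + 2·3 + 8·5 = 113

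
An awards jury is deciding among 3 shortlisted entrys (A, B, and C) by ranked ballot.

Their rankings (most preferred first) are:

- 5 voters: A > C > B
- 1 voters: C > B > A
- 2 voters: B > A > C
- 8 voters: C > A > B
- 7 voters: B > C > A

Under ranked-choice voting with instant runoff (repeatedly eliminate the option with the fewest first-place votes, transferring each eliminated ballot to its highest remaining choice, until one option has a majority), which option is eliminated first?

A

Round 1: B 9, C 9, A 5. A has the fewest and is eliminated.
Round 2: C 14, B 9. C has a majority.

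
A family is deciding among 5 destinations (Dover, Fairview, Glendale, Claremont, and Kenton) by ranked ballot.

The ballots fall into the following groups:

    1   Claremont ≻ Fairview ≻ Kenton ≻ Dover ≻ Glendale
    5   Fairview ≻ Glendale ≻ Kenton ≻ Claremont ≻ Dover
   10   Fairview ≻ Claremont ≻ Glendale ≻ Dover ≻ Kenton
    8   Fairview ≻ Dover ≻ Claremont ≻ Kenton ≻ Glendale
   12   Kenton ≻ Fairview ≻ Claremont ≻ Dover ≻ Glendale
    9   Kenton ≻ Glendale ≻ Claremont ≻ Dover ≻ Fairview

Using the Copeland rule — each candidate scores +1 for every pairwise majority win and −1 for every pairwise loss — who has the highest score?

Fairview

Pairwise results:
  Dover vs Fairview: Fairview wins 36–9.
  Dover vs Glendale: Glendale wins 24–21.
  Dover vs Claremont: Claremont wins 37–8.
  Dover vs Kenton: Kenton wins 27–18.
  Fairview vs Glendale: Fairview wins 36–9.
  Fairview vs Claremont: Fairview wins 35–10.
  Fairview vs Kenton: Fairview wins 24–21.
  Glendale vs Claremont: Claremont wins 31–14.
  Glendale vs Kenton: Kenton wins 30–15.
  Claremont vs Kenton: Kenton wins 26–19.
Copeland scores (wins − losses):
  Dover: 0 − 4 = -4
  Fairview: 4 − 0 = 4
  Glendale: 1 − 3 = -2
  Claremont: 2 − 2 = 0
  Kenton: 3 − 1 = 2
Fairview has the best Copeland score.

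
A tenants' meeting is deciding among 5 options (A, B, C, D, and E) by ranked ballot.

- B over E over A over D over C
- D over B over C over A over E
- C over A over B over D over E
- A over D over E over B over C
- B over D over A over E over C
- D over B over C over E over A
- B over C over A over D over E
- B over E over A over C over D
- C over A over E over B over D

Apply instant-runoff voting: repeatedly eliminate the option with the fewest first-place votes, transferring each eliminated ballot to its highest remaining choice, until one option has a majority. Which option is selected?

B

Round 1: B 4, C 2, D 2, A 1, E 0. E has the fewest and is eliminated.
Round 2: B 4, C 2, D 2, A 1. A has the fewest and is eliminated.
Round 3: B 4, D 3, C 2. C has the fewest and is eliminated.
Round 4: B 6, D 3. B has a majority.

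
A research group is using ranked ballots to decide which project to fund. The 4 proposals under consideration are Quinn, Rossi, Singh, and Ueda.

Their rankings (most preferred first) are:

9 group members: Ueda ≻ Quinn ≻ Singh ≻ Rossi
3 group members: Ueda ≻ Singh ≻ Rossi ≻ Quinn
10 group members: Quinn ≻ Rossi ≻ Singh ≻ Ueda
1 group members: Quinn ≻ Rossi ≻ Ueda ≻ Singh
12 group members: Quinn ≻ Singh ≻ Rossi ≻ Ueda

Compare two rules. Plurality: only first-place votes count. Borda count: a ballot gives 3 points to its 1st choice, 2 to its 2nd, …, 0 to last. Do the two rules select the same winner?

Plurality first-place counts: Quinn 23, Rossi 0, Singh 0, Ueda 12 → Quinn.
Borda totals: Quinn 87, Rossi 37, Singh 49, Ueda 37 → Quinn.
The two rules agree on Quinn.

Yes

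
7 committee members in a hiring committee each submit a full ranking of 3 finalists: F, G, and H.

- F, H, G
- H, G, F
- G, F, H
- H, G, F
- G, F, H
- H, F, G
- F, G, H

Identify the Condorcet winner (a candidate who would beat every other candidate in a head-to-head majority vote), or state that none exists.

Head-to-head results (7 voters total):
F vs G: G wins 4–3.
F vs H: F wins 4–3.
G vs H: H wins 4–3.
No candidate beats all others: F beats H beats G beats F, a majority cycle.

None — there is no Condorcet winner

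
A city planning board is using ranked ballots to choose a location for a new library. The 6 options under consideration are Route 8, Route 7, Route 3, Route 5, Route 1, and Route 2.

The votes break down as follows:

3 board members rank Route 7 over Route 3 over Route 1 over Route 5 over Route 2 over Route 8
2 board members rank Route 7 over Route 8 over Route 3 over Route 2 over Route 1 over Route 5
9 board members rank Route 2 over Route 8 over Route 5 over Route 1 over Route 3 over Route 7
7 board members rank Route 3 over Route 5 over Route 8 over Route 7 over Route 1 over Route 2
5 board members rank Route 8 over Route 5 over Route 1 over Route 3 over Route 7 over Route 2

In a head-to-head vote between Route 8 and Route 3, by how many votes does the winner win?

Ballots ranking Route 8 above Route 3: 2+9+5 = 16.
Ballots ranking Route 3 above Route 8: 3+7 = 10.
Route 8 wins 16–10, a margin of 6.

6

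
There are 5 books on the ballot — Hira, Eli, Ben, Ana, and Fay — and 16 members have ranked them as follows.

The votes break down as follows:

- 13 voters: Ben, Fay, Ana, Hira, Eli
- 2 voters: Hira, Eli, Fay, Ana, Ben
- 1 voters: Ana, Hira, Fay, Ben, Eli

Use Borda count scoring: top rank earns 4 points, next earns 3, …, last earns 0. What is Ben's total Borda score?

53

Borda scores:
  Hira: 13·1 + 2·4 + 3 = 24
  Eli: 13·0 + 2·3 + 0 = 6
  Ben: 13·4 + 2·0 + 1 = 53
  Ana: 13·2 + 2·1 + 4 = 32
  Fay: 13·3 + 2·2 + 2 = 45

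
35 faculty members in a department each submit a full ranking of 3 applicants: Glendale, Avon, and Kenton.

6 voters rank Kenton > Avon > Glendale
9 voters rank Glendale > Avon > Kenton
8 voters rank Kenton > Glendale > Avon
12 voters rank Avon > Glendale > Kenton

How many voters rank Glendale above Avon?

Ballots ranking Glendale above Avon: 9+8 = 17.
Ballots ranking Avon above Glendale: 6+12 = 18.
So 17 of 35 voters prefer Glendale to Avon.

17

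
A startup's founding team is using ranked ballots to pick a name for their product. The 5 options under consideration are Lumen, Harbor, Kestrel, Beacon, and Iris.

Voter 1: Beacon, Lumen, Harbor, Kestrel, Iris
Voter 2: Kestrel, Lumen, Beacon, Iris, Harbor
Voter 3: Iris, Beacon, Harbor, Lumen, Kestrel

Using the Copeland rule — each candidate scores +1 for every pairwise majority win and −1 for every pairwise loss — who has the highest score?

Beacon

Pairwise results:
  Lumen vs Harbor: Lumen wins 2–1.
  Lumen vs Kestrel: Lumen wins 2–1.
  Lumen vs Beacon: Beacon wins 2–1.
  Lumen vs Iris: Lumen wins 2–1.
  Harbor vs Kestrel: Harbor wins 2–1.
  Harbor vs Beacon: Beacon wins 3–0.
  Harbor vs Iris: Iris wins 2–1.
  Kestrel vs Beacon: Beacon wins 2–1.
  Kestrel vs Iris: Kestrel wins 2–1.
  Beacon vs Iris: Beacon wins 2–1.
Copeland scores (wins − losses):
  Lumen: 3 − 1 = 2
  Harbor: 1 − 3 = -2
  Kestrel: 1 − 3 = -2
  Beacon: 4 − 0 = 4
  Iris: 1 − 3 = -2
Beacon has the best Copeland score.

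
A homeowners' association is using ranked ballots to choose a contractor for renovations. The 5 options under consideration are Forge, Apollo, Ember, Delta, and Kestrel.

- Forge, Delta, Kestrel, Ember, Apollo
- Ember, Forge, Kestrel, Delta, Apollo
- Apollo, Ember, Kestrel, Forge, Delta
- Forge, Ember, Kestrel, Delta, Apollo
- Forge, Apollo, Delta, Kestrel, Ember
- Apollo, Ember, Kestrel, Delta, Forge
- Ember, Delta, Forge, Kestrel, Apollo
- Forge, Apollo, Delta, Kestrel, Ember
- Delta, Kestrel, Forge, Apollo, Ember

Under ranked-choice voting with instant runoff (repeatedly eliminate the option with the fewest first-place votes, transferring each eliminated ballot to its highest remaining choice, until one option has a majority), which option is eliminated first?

Kestrel

Round 1: Forge 4, Apollo 2, Ember 2, Delta 1, Kestrel 0. Kestrel has the fewest and is eliminated.
Round 2: Forge 4, Apollo 2, Ember 2, Delta 1. Delta has the fewest and is eliminated.
Round 3: Forge 5, Apollo 2, Ember 2. Forge has a majority.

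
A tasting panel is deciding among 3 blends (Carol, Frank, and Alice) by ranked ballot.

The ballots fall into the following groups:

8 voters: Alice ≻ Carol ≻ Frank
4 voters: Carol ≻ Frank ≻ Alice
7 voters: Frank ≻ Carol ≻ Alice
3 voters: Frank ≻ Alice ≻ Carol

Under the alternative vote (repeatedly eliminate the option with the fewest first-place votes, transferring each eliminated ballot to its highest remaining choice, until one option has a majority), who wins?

Round 1: Frank 10, Alice 8, Carol 4. Carol has the fewest and is eliminated.
Round 2: Frank 14, Alice 8. Frank has a majority.

Frank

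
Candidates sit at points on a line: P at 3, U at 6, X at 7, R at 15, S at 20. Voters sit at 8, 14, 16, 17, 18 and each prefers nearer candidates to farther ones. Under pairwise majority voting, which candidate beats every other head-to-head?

R

With single-peaked preferences on a line, the Condorcet winner is the candidate closest to the median voter.
The median voter (position 16) is closest to R at 15.
Check: R vs P — voters closer to R: 4 of 5.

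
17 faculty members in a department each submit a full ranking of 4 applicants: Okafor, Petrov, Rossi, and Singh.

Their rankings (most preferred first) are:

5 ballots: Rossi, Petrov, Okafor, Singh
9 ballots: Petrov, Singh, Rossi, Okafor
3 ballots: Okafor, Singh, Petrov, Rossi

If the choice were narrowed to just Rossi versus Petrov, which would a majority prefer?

Ballots ranking Rossi above Petrov: 5.
Ballots ranking Petrov above Rossi: 9+3 = 12.
Petrov wins the head-to-head, 12–5.

Petrov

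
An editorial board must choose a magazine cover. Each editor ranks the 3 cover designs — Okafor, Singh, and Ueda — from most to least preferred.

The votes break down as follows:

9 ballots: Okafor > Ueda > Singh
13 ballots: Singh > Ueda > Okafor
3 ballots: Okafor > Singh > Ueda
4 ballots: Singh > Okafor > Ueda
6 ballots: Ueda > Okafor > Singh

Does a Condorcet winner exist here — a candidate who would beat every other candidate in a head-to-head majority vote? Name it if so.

Head-to-head results (35 voters total):
Okafor vs Singh: Okafor wins 18–17.
Okafor vs Ueda: Ueda wins 19–16.
Singh vs Ueda: Singh wins 20–15.
No candidate beats all others: Okafor beats Singh beats Ueda beats Okafor, a majority cycle.

There is no Condorcet winner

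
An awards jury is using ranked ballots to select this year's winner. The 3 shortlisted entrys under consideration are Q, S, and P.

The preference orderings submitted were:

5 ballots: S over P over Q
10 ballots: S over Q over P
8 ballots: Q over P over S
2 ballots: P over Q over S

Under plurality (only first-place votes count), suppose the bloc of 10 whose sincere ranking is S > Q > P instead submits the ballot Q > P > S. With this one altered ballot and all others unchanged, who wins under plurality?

First-place totals with the altered ballot: Q 18, S 5, P 2.
The switch changes the winner from S to Q.

Q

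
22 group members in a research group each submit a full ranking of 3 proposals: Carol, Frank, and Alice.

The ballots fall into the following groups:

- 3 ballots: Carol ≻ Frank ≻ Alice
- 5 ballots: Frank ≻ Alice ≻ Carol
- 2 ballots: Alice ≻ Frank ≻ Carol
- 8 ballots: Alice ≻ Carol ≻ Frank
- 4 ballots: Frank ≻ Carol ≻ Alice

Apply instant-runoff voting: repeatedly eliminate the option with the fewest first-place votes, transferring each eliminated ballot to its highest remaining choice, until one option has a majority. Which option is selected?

Frank

Round 1: Alice 10, Frank 9, Carol 3. Carol has the fewest and is eliminated.
Round 2: Frank 12, Alice 10. Frank has a majority.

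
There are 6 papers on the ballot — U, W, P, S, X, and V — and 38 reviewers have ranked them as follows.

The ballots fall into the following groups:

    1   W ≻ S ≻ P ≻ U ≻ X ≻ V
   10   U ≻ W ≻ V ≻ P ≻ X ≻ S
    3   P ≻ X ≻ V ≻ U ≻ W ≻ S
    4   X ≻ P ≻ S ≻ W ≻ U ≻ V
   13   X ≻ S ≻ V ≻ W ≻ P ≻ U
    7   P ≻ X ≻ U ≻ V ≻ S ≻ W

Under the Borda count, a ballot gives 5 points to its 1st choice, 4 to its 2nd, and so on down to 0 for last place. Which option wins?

X

Borda scores:
  U: 2 + 10·5 + 3·2 + 4·1 + 13·0 + 7·3 = 83
  W: 5 + 10·4 + 3·1 + 4·2 + 13·2 + 7·0 = 82
  P: 3 + 10·2 + 3·5 + 4·4 + 13·1 + 7·5 = 102
  S: 4 + 10·0 + 3·0 + 4·3 + 13·4 + 7·1 = 75
  X: 1 + 10·1 + 3·4 + 4·5 + 13·5 + 7·4 = 136
  V: 0 + 10·3 + 3·3 + 4·0 + 13·3 + 7·2 = 92
X has the highest total.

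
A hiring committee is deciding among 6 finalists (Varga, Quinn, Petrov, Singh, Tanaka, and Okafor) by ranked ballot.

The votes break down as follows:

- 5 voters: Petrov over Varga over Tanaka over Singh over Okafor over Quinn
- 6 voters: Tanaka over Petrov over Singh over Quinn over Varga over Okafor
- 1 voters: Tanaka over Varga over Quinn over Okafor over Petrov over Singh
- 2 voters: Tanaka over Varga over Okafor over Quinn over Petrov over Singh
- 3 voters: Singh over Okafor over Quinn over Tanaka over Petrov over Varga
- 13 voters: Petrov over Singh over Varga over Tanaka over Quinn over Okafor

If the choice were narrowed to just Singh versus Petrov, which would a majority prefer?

Ballots ranking Singh above Petrov: 3.
Ballots ranking Petrov above Singh: 5+6+1+2+13 = 27.
Petrov wins the head-to-head, 27–3.

Petrov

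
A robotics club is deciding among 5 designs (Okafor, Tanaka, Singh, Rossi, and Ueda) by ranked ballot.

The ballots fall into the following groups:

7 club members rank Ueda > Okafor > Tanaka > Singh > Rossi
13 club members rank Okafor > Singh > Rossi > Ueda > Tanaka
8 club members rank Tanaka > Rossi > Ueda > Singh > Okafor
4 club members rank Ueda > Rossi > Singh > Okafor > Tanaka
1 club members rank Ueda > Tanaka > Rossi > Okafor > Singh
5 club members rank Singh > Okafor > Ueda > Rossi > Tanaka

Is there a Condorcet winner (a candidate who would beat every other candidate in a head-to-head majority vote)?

No

Head-to-head results (38 voters total):
Okafor vs Tanaka: Okafor wins 29–9.
Okafor vs Singh: Okafor wins 21–17.
Okafor vs Rossi: Okafor wins 25–13.
Okafor vs Ueda: Ueda wins 20–18.
Tanaka vs Singh: Singh wins 22–16.
Tanaka vs Rossi: Rossi wins 22–16.
Tanaka vs Ueda: Ueda wins 30–8.
Singh vs Rossi: Singh wins 25–13.
Singh vs Ueda: Ueda wins 20–18.
Rossi vs Ueda: Rossi wins 21–17.
No candidate beats all others: Okafor beats Rossi beats Ueda beats Okafor, a majority cycle.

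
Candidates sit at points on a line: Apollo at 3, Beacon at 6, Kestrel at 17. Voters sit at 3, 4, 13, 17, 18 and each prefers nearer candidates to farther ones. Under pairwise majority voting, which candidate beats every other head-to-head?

With single-peaked preferences on a line, the Condorcet winner is the candidate closest to the median voter.
The median voter (position 13) is closest to Kestrel at 17.
Check: Kestrel vs Beacon — voters closer to Kestrel: 3 of 5.

Kestrel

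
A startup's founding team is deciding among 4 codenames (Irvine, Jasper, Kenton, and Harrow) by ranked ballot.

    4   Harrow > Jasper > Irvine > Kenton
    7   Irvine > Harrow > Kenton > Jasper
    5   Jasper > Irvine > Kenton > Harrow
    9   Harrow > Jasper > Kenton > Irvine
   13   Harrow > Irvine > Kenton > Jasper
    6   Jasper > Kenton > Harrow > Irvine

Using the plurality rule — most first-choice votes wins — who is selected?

First-place vote totals:
  Irvine: 7
  Jasper: 11
  Kenton: 0
  Harrow: 26
Harrow has the most first-place votes.

Harrow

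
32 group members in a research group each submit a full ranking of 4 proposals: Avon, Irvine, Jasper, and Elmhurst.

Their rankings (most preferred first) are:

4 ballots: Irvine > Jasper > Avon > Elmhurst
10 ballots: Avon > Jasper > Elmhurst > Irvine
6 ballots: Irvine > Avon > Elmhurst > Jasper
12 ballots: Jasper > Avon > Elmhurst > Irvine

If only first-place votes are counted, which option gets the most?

First-place vote totals:
  Avon: 10
  Irvine: 10
  Jasper: 12
  Elmhurst: 0
Jasper has the most first-place votes.

Jasper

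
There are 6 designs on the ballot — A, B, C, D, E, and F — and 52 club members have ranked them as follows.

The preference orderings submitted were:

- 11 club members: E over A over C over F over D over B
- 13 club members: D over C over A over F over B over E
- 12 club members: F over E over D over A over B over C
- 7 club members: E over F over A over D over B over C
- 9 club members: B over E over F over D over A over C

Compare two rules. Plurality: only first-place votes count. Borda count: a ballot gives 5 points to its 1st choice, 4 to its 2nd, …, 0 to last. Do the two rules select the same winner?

Yes

Plurality first-place counts: A 0, B 9, C 0, D 13, E 18, F 12 → E.
Borda totals: A 137, B 77, C 85, D 144, E 174, F 163 → E.
The two rules agree on E.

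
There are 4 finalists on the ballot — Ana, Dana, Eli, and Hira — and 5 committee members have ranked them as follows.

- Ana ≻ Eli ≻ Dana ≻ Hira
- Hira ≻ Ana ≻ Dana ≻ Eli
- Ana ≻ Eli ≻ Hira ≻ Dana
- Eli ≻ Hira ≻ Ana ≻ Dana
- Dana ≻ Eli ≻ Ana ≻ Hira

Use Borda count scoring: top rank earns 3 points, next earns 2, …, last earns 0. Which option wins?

Borda scores:
  Ana: 3 + 2 + 3 + 1 + 1 = 10
  Dana: 1 + 1 + 0 + 0 + 3 = 5
  Eli: 2 + 0 + 2 + 3 + 2 = 9
  Hira: 0 + 3 + 1 + 2 + 0 = 6
Ana has the highest total.

Ana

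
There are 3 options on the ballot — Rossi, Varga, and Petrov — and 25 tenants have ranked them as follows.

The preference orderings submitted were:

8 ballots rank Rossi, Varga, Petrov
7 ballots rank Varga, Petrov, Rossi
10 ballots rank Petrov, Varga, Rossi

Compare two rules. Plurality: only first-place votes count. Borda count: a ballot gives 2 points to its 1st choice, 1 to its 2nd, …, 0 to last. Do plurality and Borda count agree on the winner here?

No

Plurality first-place counts: Rossi 8, Varga 7, Petrov 10 → Petrov.
Borda totals: Rossi 16, Varga 32, Petrov 27 → Varga.
The two rules disagree: plurality picks Petrov, Borda picks Varga.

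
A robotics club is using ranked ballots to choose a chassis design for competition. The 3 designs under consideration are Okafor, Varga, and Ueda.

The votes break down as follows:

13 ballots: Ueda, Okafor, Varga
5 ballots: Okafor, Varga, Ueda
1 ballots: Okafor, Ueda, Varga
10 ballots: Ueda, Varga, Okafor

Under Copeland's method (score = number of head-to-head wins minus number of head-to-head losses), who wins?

Ueda

Pairwise results:
  Okafor vs Varga: Okafor wins 19–10.
  Okafor vs Ueda: Ueda wins 23–6.
  Varga vs Ueda: Ueda wins 24–5.
Copeland scores (wins − losses):
  Okafor: 1 − 1 = 0
  Varga: 0 − 2 = -2
  Ueda: 2 − 0 = 2
Ueda has the best Copeland score.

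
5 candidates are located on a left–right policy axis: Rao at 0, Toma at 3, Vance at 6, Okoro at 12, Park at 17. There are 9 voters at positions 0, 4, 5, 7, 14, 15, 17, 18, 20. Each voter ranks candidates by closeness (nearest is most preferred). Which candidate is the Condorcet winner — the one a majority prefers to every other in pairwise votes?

Okoro

With single-peaked preferences on a line, the Condorcet winner is the candidate closest to the median voter.
The median voter (position 14) is closest to Okoro at 12.
Check: Okoro vs Toma — voters closer to Okoro: 5 of 9.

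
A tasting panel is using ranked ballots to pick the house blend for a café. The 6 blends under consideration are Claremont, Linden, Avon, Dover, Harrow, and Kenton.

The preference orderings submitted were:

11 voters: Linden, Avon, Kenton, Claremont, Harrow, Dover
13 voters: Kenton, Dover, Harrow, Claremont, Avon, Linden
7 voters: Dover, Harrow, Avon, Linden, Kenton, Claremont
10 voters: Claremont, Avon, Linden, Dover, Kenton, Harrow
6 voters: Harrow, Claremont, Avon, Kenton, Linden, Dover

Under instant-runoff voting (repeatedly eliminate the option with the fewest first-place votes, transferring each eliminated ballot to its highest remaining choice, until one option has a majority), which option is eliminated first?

Avon

Round 1: Kenton 13, Linden 11, Claremont 10, Dover 7, Harrow 6, Avon 0. Avon has the fewest and is eliminated.
Round 2: Kenton 13, Linden 11, Claremont 10, Dover 7, Harrow 6. Harrow has the fewest and is eliminated.
Round 3: Claremont 16, Kenton 13, Linden 11, Dover 7. Dover has the fewest and is eliminated.
Round 4: Linden 18, Claremont 16, Kenton 13. Kenton has the fewest and is eliminated.
Round 5: Claremont 29, Linden 18. Claremont has a majority.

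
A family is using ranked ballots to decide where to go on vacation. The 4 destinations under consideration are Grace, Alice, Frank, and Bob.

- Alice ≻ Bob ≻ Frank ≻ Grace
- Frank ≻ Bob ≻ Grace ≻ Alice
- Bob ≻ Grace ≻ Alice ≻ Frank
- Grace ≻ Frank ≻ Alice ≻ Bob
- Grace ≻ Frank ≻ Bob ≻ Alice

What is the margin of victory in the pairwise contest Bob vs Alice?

1

Ballots ranking Bob above Alice: 3.
Ballots ranking Alice above Bob: 2.
Bob wins 3–2, a margin of 1.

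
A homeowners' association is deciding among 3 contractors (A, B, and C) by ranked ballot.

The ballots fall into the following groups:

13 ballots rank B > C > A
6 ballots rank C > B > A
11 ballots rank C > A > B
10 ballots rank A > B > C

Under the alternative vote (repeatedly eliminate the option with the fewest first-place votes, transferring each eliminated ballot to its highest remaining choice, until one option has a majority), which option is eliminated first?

A

Round 1: C 17, B 13, A 10. A has the fewest and is eliminated.
Round 2: B 23, C 17. B has a majority.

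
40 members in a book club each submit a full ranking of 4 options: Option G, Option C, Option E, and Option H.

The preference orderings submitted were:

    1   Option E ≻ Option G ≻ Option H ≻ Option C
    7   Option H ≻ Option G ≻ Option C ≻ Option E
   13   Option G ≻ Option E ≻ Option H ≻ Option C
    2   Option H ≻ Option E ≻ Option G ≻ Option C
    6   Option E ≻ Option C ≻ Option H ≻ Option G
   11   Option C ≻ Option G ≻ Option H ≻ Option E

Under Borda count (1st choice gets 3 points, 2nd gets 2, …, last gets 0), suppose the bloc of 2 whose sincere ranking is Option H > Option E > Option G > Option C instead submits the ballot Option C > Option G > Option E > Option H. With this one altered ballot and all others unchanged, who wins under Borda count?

Borda totals with the altered ballot: Option G 81, Option C 58, Option E 49, Option H 52.
The winner is unchanged: still Option G.

Option G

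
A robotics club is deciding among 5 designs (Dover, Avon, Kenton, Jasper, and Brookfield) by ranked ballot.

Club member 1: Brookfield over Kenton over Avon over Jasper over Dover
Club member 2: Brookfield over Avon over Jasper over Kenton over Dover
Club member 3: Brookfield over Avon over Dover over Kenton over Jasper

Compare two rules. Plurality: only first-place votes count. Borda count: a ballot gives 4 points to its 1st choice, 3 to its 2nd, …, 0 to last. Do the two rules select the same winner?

Plurality first-place counts: Dover 0, Avon 0, Kenton 0, Jasper 0, Brookfield 3 → Brookfield.
Borda totals: Dover 2, Avon 8, Kenton 5, Jasper 3, Brookfield 12 → Brookfield.
The two rules agree on Brookfield.

Yes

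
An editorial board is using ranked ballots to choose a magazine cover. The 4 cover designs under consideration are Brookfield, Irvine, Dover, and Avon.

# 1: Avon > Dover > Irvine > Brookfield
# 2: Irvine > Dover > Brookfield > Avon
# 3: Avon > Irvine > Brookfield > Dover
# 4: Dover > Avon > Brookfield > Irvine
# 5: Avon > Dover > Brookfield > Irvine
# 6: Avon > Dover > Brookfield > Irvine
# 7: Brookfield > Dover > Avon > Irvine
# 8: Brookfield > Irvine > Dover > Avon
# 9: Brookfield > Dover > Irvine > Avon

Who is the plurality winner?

Avon

First-place vote totals:
  Brookfield: 3
  Irvine: 1
  Dover: 1
  Avon: 4
Avon has the most first-place votes.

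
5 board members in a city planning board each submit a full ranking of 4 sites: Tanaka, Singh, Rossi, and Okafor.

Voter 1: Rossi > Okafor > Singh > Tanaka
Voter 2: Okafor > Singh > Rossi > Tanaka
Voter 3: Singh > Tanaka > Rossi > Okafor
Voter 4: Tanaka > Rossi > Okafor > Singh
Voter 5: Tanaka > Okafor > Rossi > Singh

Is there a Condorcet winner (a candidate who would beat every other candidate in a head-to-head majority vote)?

Head-to-head results (5 voters total):
Tanaka vs Singh: Singh wins 3–2.
Tanaka vs Rossi: Tanaka wins 3–2.
Tanaka vs Okafor: Tanaka wins 3–2.
Singh vs Rossi: Rossi wins 3–2.
Singh vs Okafor: Okafor wins 4–1.
Rossi vs Okafor: Rossi wins 3–2.
No candidate beats all others: Tanaka beats Rossi beats Singh beats Tanaka, a majority cycle.

No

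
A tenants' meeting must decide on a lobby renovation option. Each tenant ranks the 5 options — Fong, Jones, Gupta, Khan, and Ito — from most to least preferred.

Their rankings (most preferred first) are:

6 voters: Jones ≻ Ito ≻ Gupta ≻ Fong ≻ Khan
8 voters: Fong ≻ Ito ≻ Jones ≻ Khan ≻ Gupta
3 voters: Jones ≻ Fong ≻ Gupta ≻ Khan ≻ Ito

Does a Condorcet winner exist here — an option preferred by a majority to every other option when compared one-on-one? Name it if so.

Jones

Head-to-head results (17 voters total):
Fong vs Jones: Jones wins 9–8.
Fong vs Gupta: Fong wins 11–6.
Fong vs Khan: Fong wins 17–0.
Fong vs Ito: Fong wins 11–6.
Jones vs Gupta: Jones wins 17–0.
Jones vs Khan: Jones wins 17–0.
Jones vs Ito: Jones wins 9–8.
Gupta vs Khan: Gupta wins 9–8.
Gupta vs Ito: Ito wins 14–3.
Khan vs Ito: Ito wins 14–3.
Jones beats each rival — Fong (9–8), Gupta (17–0), Khan (17–0), Ito (9–8) — so Jones is the Condorcet winner.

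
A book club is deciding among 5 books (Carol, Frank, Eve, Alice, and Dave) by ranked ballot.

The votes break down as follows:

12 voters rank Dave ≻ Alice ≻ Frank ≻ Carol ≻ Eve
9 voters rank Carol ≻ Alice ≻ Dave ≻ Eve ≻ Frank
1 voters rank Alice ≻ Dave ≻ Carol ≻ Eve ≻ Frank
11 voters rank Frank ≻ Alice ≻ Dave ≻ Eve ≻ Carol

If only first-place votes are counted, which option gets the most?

Dave

First-place vote totals:
  Carol: 9
  Frank: 11
  Eve: 0
  Alice: 1
  Dave: 12
Dave has the most first-place votes.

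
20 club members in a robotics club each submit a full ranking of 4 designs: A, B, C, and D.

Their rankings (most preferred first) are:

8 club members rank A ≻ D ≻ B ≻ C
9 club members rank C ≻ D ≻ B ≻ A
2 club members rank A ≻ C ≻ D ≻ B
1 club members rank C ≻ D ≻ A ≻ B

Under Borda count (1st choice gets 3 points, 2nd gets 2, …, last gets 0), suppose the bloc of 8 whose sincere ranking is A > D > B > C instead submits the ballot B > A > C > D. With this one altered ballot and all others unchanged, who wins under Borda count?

C

Borda totals with the altered ballot: A 23, B 33, C 42, D 22.
The switch changes the winner from D to C.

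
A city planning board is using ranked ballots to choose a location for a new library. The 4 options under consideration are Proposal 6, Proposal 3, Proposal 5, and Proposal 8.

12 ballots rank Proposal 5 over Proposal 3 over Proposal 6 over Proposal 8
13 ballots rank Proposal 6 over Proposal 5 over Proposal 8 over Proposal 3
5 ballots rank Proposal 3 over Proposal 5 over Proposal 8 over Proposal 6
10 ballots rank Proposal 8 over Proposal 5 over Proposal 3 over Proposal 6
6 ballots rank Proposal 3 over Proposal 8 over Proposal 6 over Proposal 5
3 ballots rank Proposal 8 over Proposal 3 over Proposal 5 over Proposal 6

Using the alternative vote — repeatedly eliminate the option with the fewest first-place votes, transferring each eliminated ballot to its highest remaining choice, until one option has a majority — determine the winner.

Round 1: Proposal 6 13, Proposal 8 13, Proposal 5 12, Proposal 3 11. Proposal 3 has the fewest and is eliminated.
Round 2: Proposal 8 19, Proposal 5 17, Proposal 6 13. Proposal 6 has the fewest and is eliminated.
Round 3: Proposal 5 30, Proposal 8 19. Proposal 5 has a majority.

Proposal 5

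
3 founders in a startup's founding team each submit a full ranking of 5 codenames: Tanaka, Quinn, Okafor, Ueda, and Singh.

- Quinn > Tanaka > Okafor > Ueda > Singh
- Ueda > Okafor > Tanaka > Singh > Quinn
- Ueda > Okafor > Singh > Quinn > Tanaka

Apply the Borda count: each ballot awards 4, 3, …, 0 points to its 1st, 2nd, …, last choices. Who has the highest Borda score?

Ueda

Borda scores:
  Tanaka: 3 + 2 + 0 = 5
  Quinn: 4 + 0 + 1 = 5
  Okafor: 2 + 3 + 3 = 8
  Ueda: 1 + 4 + 4 = 9
  Singh: 0 + 1 + 2 = 3
Ueda has the highest total.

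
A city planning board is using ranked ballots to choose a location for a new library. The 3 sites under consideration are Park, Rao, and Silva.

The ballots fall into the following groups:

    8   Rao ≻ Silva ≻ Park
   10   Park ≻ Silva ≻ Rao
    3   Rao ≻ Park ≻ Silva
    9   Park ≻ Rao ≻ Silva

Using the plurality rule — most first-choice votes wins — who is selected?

Park

First-place vote totals:
  Park: 19
  Rao: 11
  Silva: 0
Park has the most first-place votes.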